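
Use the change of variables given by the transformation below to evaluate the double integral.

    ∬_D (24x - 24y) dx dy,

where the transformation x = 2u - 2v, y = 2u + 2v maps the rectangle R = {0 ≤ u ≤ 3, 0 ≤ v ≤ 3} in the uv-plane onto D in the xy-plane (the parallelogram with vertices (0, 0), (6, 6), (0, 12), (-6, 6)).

Compute the Jacobian determinant of (x, y) with respect to (u, v):

    ∂(x,y)/∂(u,v) = | 2  -2 | = (2)(2) - (-2)(2) = 8.
                   | 2  2 |

Its absolute value is |J| = 8 (the area scaling factor).

Substituting x = 2u - 2v, y = 2u + 2v into the integrand,

    24x - 24y → -96v,

so the integral becomes

    ∬_R (-96v) · |J| du dv = ∫_0^3 ∫_0^3 (-768v) dv du.

Inner (v): -3456.
Outer (u): -10368.

Therefore ∬_D (24x - 24y) dx dy = -10368.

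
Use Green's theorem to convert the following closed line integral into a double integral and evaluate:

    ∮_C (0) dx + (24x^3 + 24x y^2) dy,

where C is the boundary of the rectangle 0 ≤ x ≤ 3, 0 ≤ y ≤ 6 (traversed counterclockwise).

Green's theorem converts the closed line integral into a double integral over the enclosed region D:

    ∮_C P dx + Q dy = ∬_D (∂Q/∂x - ∂P/∂y) dA.

Here P = 0, Q = 24x^3 + 24x y^2, so

    ∂Q/∂x = 72x^2 + 24y^2,    ∂P/∂y = 0,
    ∂Q/∂x - ∂P/∂y = 72x^2 + 24y^2.

D is the region 0 ≤ x ≤ 3, 0 ≤ y ≤ 6. Evaluating the double integral:

    ∬_D (72x^2 + 24y^2) dA = ∫_0^{3} ∫_0^{6} (72x^2 + 24y^2) dy dx.

Inner (y from 0 to 6): 432x^2 + 1728.
Outer (x from 0 to 3): 9072.

Therefore ∮_C P dx + Q dy = 9072.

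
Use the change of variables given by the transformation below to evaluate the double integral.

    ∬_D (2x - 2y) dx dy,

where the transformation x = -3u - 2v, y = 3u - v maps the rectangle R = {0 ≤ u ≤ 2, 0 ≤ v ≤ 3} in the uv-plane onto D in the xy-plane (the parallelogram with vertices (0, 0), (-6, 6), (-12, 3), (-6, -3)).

Compute the Jacobian determinant of (x, y) with respect to (u, v):

    ∂(x,y)/∂(u,v) = | -3  -2 | = (-3)(-1) - (-2)(3) = 9.
                   | 3  -1 |

Its absolute value is |J| = 9 (the area scaling factor).

Substituting x = -3u - 2v, y = 3u - v into the integrand,

    2x - 2y → -12u - 2v,

so the integral becomes

    ∬_R (-12u - 2v) · |J| du dv = ∫_0^2 ∫_0^3 (-108u - 18v) dv du.

Inner (v): -324u - 81.
Outer (u): -810.

Therefore ∬_D (2x - 2y) dx dy = -810.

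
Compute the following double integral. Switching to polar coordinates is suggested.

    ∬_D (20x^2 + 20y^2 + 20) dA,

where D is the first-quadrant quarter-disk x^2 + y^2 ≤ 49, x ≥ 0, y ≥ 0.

The region D is 0 ≤ r ≤ 7, 0 ≤ θ ≤ π/2 in polar coordinates, where x = r cos(θ), y = r sin(θ), and dA = r dr dθ.

Under the substitution, the integrand becomes 20r^2 + 20, so

    ∬_D (20x^2 + 20y^2 + 20) dA = ∫_{0}^{π/2} ∫_{0}^{7} (20r^2 + 20) · r dr dθ.

Inner integral (in r): ∫_{0}^{7} (20r^2 + 20) · r dr = 12495.

Outer integral (in θ): ∫_{0}^{π/2} (12495) dθ = 12495π/2.

Therefore ∬_D (20x^2 + 20y^2 + 20) dA = 12495π/2.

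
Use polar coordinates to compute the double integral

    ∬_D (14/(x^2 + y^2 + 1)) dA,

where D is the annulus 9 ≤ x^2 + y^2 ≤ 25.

The region D is 3 ≤ r ≤ 5, 0 ≤ θ ≤ 2π in polar coordinates, where x = r cos(θ), y = r sin(θ), and dA = r dr dθ.

Under the substitution, the integrand becomes 14/(r^2 + 1), so

    ∬_D (14/(x^2 + y^2 + 1)) dA = ∫_{0}^{2π} ∫_{3}^{5} (14/(r^2 + 1)) · r dr dθ.

Inner integral (in r): ∫_{3}^{5} (14/(r^2 + 1)) · r dr = log(62748517/78125).

Outer integral (in θ): ∫_{0}^{2π} (log(62748517/78125)) dθ = log((62748517/78125)^(2π)).

Therefore ∬_D (14/(x^2 + y^2 + 1)) dA = log((62748517/78125)^(2π)).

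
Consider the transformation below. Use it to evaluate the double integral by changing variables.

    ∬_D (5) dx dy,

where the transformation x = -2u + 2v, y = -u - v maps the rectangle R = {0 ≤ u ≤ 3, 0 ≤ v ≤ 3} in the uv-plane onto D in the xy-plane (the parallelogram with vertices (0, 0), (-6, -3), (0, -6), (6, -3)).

Compute the Jacobian determinant of (x, y) with respect to (u, v):

    ∂(x,y)/∂(u,v) = | -2  2 | = (-2)(-1) - (2)(-1) = 4.
                   | -1  -1 |

Its absolute value is |J| = 4 (the area scaling factor).

Substituting x = -2u + 2v, y = -u - v into the integrand,

    5 → 5,

so the integral becomes

    ∬_R (5) · |J| du dv = ∫_0^3 ∫_0^3 (20) dv du.

Inner (v): 60.
Outer (u): 180.

Therefore ∬_D (5) dx dy = 180.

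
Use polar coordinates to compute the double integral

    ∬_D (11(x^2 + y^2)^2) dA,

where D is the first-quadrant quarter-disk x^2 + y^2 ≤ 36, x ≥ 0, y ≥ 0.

The region D is 0 ≤ r ≤ 6, 0 ≤ θ ≤ π/2 in polar coordinates, where x = r cos(θ), y = r sin(θ), and dA = r dr dθ.

Under the substitution, the integrand becomes 11r^4, so

    ∬_D (11(x^2 + y^2)^2) dA = ∫_{0}^{π/2} ∫_{0}^{6} (11r^4) · r dr dθ.

Inner integral (in r): ∫_{0}^{6} (11r^4) · r dr = 85536.

Outer integral (in θ): ∫_{0}^{π/2} (85536) dθ = 42768π.

Therefore ∬_D (11(x^2 + y^2)^2) dA = 42768π.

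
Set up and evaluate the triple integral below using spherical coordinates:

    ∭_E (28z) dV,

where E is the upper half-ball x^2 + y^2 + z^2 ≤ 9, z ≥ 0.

In spherical coordinates, x = ρ sin(φ) cos(θ), y = ρ sin(φ) sin(θ), z = ρ cos(φ), and dV = ρ^2 sin(φ) dρ dφ dθ.

The integrand becomes 28ρ cos(φ), so

    ∭_E (28z) dV = ∫_{0}^{2π} ∫_{0}^{π/2} ∫_{0}^{3} (28ρ cos(φ)) · ρ^2 sin(φ) dρ dφ dθ.

Inner (ρ): 567sin(2φ)/2.
Middle (φ): 567/2.
Outer (θ): 567π.

Therefore the triple integral equals 567π.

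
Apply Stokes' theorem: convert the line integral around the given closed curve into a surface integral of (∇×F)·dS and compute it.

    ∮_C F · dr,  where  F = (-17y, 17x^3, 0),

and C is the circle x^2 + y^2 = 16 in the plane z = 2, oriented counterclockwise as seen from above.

Let S be the flat disk x^2 + y^2 ≤ 16 in the plane z = 2, with upward unit normal n̂ = ẑ. By Stokes' theorem,

    ∮_C F · dr = ∬_S (∇ × F) · n̂ dS = ∬_D (curl F)_z dA,

where D is the disk x^2 + y^2 ≤ 16.

Compute the curl of F = (-17y, 17x^3, 0):
    (∇ × F)_x = ∂F_z/∂y - ∂F_y/∂z = 0,
    (∇ × F)_y = ∂F_x/∂z - ∂F_z/∂x = 0,
    (∇ × F)_z = ∂F_y/∂x - ∂F_x/∂y = 51x^2 + 17.

On z = 2, (curl F)_z = 51x^2 + 17.

Convert to polar (x = r cos θ, y = r sin θ, dA = r dr dθ); the integrand becomes 51r^2cos(θ)^2 + 17, so

    ∬_D (curl F)_z dA = ∫_0^{2π} ∫_0^{4} (51r^2cos(θ)^2 + 17) · r dr dθ.

Inner (r from 0 to 4): 3264cos(θ)^2 + 136.
Outer (θ from 0 to 2π): 3536π.

Therefore ∮_C F · dr = 3536π.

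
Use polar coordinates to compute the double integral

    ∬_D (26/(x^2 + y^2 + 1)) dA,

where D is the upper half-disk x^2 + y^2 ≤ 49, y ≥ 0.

The region D is 0 ≤ r ≤ 7, 0 ≤ θ ≤ π in polar coordinates, where x = r cos(θ), y = r sin(θ), and dA = r dr dθ.

Under the substitution, the integrand becomes 26/(r^2 + 1), so

    ∬_D (26/(x^2 + y^2 + 1)) dA = ∫_{0}^{π} ∫_{0}^{7} (26/(r^2 + 1)) · r dr dθ.

Inner integral (in r): ∫_{0}^{7} (26/(r^2 + 1)) · r dr = log(12207031250000000000000).

Outer integral (in θ): ∫_{0}^{π} (log(12207031250000000000000)) dθ = log(12207031250000000000000^π).

Therefore ∬_D (26/(x^2 + y^2 + 1)) dA = log(12207031250000000000000^π).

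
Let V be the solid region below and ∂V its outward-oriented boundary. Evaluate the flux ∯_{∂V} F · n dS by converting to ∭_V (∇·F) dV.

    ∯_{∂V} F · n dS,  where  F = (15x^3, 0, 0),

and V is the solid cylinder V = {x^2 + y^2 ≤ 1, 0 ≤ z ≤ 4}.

By the divergence theorem,

    ∯_{∂V} F · n dS = ∭_V (∇ · F) dV.

Compute the divergence:
    ∇ · F = ∂F_x/∂x + ∂F_y/∂y + ∂F_z/∂z = 45x^2 + 0 + 0 = 45x^2.

In cylindrical coordinates, x = r cos(θ), y = r sin(θ), z = z, dV = r dr dθ dz, with 0 ≤ r ≤ 1, 0 ≤ θ ≤ 2π, 0 ≤ z ≤ 4.

The integrand, after substitution and multiplying by the volume element, becomes (45r^2cos(θ)^2) · r, so

    ∭_V (∇·F) dV = ∫_0^{2π} ∫_0^{1} ∫_0^{4} (45r^2cos(θ)^2) · r dz dr dθ.

Inner (z from 0 to 4): 180r^3cos(θ)^2.
Middle (r from 0 to 1): 45cos(θ)^2.
Outer (θ from 0 to 2π): 45π.

Therefore ∯_{∂V} F · n dS = 45π.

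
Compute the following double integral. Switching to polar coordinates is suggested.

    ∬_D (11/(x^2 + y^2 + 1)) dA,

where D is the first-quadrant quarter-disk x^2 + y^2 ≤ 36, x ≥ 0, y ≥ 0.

The region D is 0 ≤ r ≤ 6, 0 ≤ θ ≤ π/2 in polar coordinates, where x = r cos(θ), y = r sin(θ), and dA = r dr dθ.

Under the substitution, the integrand becomes 11/(r^2 + 1), so

    ∬_D (11/(x^2 + y^2 + 1)) dA = ∫_{0}^{π/2} ∫_{0}^{6} (11/(r^2 + 1)) · r dr dθ.

Inner integral (in r): ∫_{0}^{6} (11/(r^2 + 1)) · r dr = 11log(37)/2.

Outer integral (in θ): ∫_{0}^{π/2} (11log(37)/2) dθ = 11π log(37)/4.

Therefore ∬_D (11/(x^2 + y^2 + 1)) dA = 11π log(37)/4.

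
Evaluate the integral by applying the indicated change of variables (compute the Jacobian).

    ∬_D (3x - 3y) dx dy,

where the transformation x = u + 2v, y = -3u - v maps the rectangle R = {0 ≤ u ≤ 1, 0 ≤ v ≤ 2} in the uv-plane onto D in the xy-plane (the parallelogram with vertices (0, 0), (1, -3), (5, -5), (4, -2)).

Compute the Jacobian determinant of (x, y) with respect to (u, v):

    ∂(x,y)/∂(u,v) = | 1  2 | = (1)(-1) - (2)(-3) = 5.
                   | -3  -1 |

Its absolute value is |J| = 5 (the area scaling factor).

Substituting x = u + 2v, y = -3u - v into the integrand,

    3x - 3y → 12u + 9v,

so the integral becomes

    ∬_R (12u + 9v) · |J| du dv = ∫_0^1 ∫_0^2 (60u + 45v) dv du.

Inner (v): 120u + 90.
Outer (u): 150.

Therefore ∬_D (3x - 3y) dx dy = 150.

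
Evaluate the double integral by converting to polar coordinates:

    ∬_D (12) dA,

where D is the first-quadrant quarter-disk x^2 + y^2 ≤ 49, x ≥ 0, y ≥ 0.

The region D is 0 ≤ r ≤ 7, 0 ≤ θ ≤ π/2 in polar coordinates, where x = r cos(θ), y = r sin(θ), and dA = r dr dθ.

Under the substitution, the integrand becomes 12, so

    ∬_D (12) dA = ∫_{0}^{π/2} ∫_{0}^{7} (12) · r dr dθ.

Inner integral (in r): ∫_{0}^{7} (12) · r dr = 294.

Outer integral (in θ): ∫_{0}^{π/2} (294) dθ = 147π.

Therefore ∬_D (12) dA = 147π.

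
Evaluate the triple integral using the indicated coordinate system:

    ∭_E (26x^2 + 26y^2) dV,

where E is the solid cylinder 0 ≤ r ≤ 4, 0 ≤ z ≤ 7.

In cylindrical coordinates, x = r cos(θ), y = r sin(θ), z = z, and dV = r dr dθ dz.

The integrand becomes 26r^2, so

    ∭_E (26x^2 + 26y^2) dV = ∫_{0}^{2π} ∫_{0}^{4} ∫_{0}^{7} (26r^2) · r dz dr dθ.

Inner (z): 182r^3.
Middle (r from 0 to 4): 11648.
Outer (θ): 23296π.

Therefore the triple integral equals 23296π.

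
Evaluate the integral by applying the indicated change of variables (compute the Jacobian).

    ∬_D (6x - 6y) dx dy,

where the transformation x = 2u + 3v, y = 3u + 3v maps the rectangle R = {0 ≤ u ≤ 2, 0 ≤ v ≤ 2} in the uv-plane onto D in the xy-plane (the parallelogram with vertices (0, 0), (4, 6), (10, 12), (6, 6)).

Compute the Jacobian determinant of (x, y) with respect to (u, v):

    ∂(x,y)/∂(u,v) = | 2  3 | = (2)(3) - (3)(3) = -3.
                   | 3  3 |

Its absolute value is |J| = 3 (the area scaling factor).

Substituting x = 2u + 3v, y = 3u + 3v into the integrand,

    6x - 6y → -6u,

so the integral becomes

    ∬_R (-6u) · |J| du dv = ∫_0^2 ∫_0^2 (-18u) dv du.

Inner (v): -36u.
Outer (u): -72.

Therefore ∬_D (6x - 6y) dx dy = -72.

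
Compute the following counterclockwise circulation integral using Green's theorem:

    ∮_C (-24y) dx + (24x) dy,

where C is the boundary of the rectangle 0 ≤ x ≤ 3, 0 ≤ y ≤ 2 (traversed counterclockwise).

Green's theorem converts the closed line integral into a double integral over the enclosed region D:

    ∮_C P dx + Q dy = ∬_D (∂Q/∂x - ∂P/∂y) dA.

Here P = -24y, Q = 24x, so

    ∂Q/∂x = 24,    ∂P/∂y = -24,
    ∂Q/∂x - ∂P/∂y = 48.

D is the region 0 ≤ x ≤ 3, 0 ≤ y ≤ 2. Evaluating the double integral:

    ∬_D (48) dA = ∫_0^{3} ∫_0^{2} (48) dy dx.

Inner (y from 0 to 2): 96.
Outer (x from 0 to 3): 288.

Therefore ∮_C P dx + Q dy = 288.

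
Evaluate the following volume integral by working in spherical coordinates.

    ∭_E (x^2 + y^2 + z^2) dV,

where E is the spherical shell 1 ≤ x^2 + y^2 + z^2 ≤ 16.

In spherical coordinates, x = ρ sin(φ) cos(θ), y = ρ sin(φ) sin(θ), z = ρ cos(φ), and dV = ρ^2 sin(φ) dρ dφ dθ.

The integrand becomes ρ^2, so

    ∭_E (x^2 + y^2 + z^2) dV = ∫_{0}^{2π} ∫_{0}^{π} ∫_{1}^{4} (ρ^2) · ρ^2 sin(φ) dρ dφ dθ.

Inner (ρ): 1023sin(φ)/5.
Middle (φ): 2046/5.
Outer (θ): 4092π/5.

Therefore the triple integral equals 4092π/5.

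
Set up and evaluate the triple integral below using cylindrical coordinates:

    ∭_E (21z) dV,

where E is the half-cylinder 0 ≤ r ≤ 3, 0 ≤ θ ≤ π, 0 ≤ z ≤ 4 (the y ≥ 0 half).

In cylindrical coordinates, x = r cos(θ), y = r sin(θ), z = z, and dV = r dr dθ dz.

The integrand becomes 21z, so

    ∭_E (21z) dV = ∫_{0}^{π} ∫_{0}^{3} ∫_{0}^{4} (21z) · r dz dr dθ.

Inner (z): 168r.
Middle (r from 0 to 3): 756.
Outer (θ): 756π.

Therefore the triple integral equals 756π.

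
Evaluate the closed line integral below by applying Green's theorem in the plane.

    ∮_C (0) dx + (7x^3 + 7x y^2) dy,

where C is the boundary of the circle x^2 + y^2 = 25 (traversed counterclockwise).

Green's theorem converts the closed line integral into a double integral over the enclosed region D:

    ∮_C P dx + Q dy = ∬_D (∂Q/∂x - ∂P/∂y) dA.

Here P = 0, Q = 7x^3 + 7x y^2, so

    ∂Q/∂x = 21x^2 + 7y^2,    ∂P/∂y = 0,
    ∂Q/∂x - ∂P/∂y = 21x^2 + 7y^2.

D is the region x^2 + y^2 ≤ 25. Evaluating the double integral:

In polar coordinates (x = r cos θ, y = r sin θ, dA = r dr dθ) the integrand becomes 7r^2(cos(2θ) + 2), so

    ∬_D (21x^2 + 7y^2) dA = ∫_0^{2π} ∫_0^{5} (7r^2(cos(2θ) + 2)) · r dr dθ.

Inner (r from 0 to 5): 4375cos(2θ)/4 + 4375/2.
Outer (θ from 0 to 2π): 4375π.

Therefore ∮_C P dx + Q dy = 4375π.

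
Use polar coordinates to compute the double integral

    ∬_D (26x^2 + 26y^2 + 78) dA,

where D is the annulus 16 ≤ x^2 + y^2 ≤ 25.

The region D is 4 ≤ r ≤ 5, 0 ≤ θ ≤ 2π in polar coordinates, where x = r cos(θ), y = r sin(θ), and dA = r dr dθ.

Under the substitution, the integrand becomes 26r^2 + 78, so

    ∬_D (26x^2 + 26y^2 + 78) dA = ∫_{0}^{2π} ∫_{4}^{5} (26r^2 + 78) · r dr dθ.

Inner integral (in r): ∫_{4}^{5} (26r^2 + 78) · r dr = 5499/2.

Outer integral (in θ): ∫_{0}^{2π} (5499/2) dθ = 5499π.

Therefore ∬_D (26x^2 + 26y^2 + 78) dA = 5499π.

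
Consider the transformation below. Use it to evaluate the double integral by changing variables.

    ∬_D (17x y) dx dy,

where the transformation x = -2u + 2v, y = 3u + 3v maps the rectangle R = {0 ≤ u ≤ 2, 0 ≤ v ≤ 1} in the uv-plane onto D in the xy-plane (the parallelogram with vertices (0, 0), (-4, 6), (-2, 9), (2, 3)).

Compute the Jacobian determinant of (x, y) with respect to (u, v):

    ∂(x,y)/∂(u,v) = | -2  2 | = (-2)(3) - (2)(3) = -12.
                   | 3  3 |

Its absolute value is |J| = 12 (the area scaling factor).

Substituting x = -2u + 2v, y = 3u + 3v into the integrand,

    17x y → -102u^2 + 102v^2,

so the integral becomes

    ∬_R (-102u^2 + 102v^2) · |J| du dv = ∫_0^2 ∫_0^1 (-1224u^2 + 1224v^2) dv du.

Inner (v): 408 - 1224u^2.
Outer (u): -2448.

Therefore ∬_D (17x y) dx dy = -2448.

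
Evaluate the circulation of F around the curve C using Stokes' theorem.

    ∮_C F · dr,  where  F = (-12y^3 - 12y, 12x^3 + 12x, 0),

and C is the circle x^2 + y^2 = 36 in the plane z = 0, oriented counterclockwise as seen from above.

Let S be the flat disk x^2 + y^2 ≤ 36 in the plane z = 0, with upward unit normal n̂ = ẑ. By Stokes' theorem,

    ∮_C F · dr = ∬_S (∇ × F) · n̂ dS = ∬_D (curl F)_z dA,

where D is the disk x^2 + y^2 ≤ 36.

Compute the curl of F = (-12y^3 - 12y, 12x^3 + 12x, 0):
    (∇ × F)_x = ∂F_z/∂y - ∂F_y/∂z = 0,
    (∇ × F)_y = ∂F_x/∂z - ∂F_z/∂x = 0,
    (∇ × F)_z = ∂F_y/∂x - ∂F_x/∂y = 36x^2 + 36y^2 + 24.

On z = 0, (curl F)_z = 36x^2 + 36y^2 + 24.

Convert to polar (x = r cos θ, y = r sin θ, dA = r dr dθ); the integrand becomes 36r^2 + 24, so

    ∬_D (curl F)_z dA = ∫_0^{2π} ∫_0^{6} (36r^2 + 24) · r dr dθ.

Inner (r from 0 to 6): 12096.
Outer (θ from 0 to 2π): 24192π.

Therefore ∮_C F · dr = 24192π.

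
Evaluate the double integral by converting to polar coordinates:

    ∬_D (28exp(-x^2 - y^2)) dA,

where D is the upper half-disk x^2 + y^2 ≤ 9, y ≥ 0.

The region D is 0 ≤ r ≤ 3, 0 ≤ θ ≤ π in polar coordinates, where x = r cos(θ), y = r sin(θ), and dA = r dr dθ.

Under the substitution, the integrand becomes 28exp(-r^2), so

    ∬_D (28exp(-x^2 - y^2)) dA = ∫_{0}^{π} ∫_{0}^{3} (28exp(-r^2)) · r dr dθ.

Inner integral (in r): ∫_{0}^{3} (28exp(-r^2)) · r dr = 14 - 14exp(-9).

Outer integral (in θ): ∫_{0}^{π} (14 - 14exp(-9)) dθ = -14π exp(-9) + 14π.

Therefore ∬_D (28exp(-x^2 - y^2)) dA = -14π exp(-9) + 14π.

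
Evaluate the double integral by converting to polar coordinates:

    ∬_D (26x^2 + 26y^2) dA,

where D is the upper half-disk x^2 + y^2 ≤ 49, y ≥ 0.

The region D is 0 ≤ r ≤ 7, 0 ≤ θ ≤ π in polar coordinates, where x = r cos(θ), y = r sin(θ), and dA = r dr dθ.

Under the substitution, the integrand becomes 26r^2, so

    ∬_D (26x^2 + 26y^2) dA = ∫_{0}^{π} ∫_{0}^{7} (26r^2) · r dr dθ.

Inner integral (in r): ∫_{0}^{7} (26r^2) · r dr = 31213/2.

Outer integral (in θ): ∫_{0}^{π} (31213/2) dθ = 31213π/2.

Therefore ∬_D (26x^2 + 26y^2) dA = 31213π/2.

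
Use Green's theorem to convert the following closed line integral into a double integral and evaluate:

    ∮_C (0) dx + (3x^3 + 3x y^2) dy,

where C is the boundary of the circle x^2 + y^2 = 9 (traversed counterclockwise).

Green's theorem converts the closed line integral into a double integral over the enclosed region D:

    ∮_C P dx + Q dy = ∬_D (∂Q/∂x - ∂P/∂y) dA.

Here P = 0, Q = 3x^3 + 3x y^2, so

    ∂Q/∂x = 9x^2 + 3y^2,    ∂P/∂y = 0,
    ∂Q/∂x - ∂P/∂y = 9x^2 + 3y^2.

D is the region x^2 + y^2 ≤ 9. Evaluating the double integral:

In polar coordinates (x = r cos θ, y = r sin θ, dA = r dr dθ) the integrand becomes 3r^2(cos(2θ) + 2), so

    ∬_D (9x^2 + 3y^2) dA = ∫_0^{2π} ∫_0^{3} (3r^2(cos(2θ) + 2)) · r dr dθ.

Inner (r from 0 to 3): 243cos(2θ)/4 + 243/2.
Outer (θ from 0 to 2π): 243π.

Therefore ∮_C P dx + Q dy = 243π.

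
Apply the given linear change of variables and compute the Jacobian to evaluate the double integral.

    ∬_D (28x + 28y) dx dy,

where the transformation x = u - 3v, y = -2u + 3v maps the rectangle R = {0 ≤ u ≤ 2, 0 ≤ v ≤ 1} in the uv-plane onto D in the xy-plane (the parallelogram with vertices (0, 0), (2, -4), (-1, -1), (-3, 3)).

Compute the Jacobian determinant of (x, y) with respect to (u, v):

    ∂(x,y)/∂(u,v) = | 1  -3 | = (1)(3) - (-3)(-2) = -3.
                   | -2  3 |

Its absolute value is |J| = 3 (the area scaling factor).

Substituting x = u - 3v, y = -2u + 3v into the integrand,

    28x + 28y → -28u,

so the integral becomes

    ∬_R (-28u) · |J| du dv = ∫_0^2 ∫_0^1 (-84u) dv du.

Inner (v): -84u.
Outer (u): -168.

Therefore ∬_D (28x + 28y) dx dy = -168.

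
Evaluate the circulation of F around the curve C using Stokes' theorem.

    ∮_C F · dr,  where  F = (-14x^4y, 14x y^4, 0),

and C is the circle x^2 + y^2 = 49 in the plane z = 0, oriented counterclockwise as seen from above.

Let S be the flat disk x^2 + y^2 ≤ 49 in the plane z = 0, with upward unit normal n̂ = ẑ. By Stokes' theorem,

    ∮_C F · dr = ∬_S (∇ × F) · n̂ dS = ∬_D (curl F)_z dA,

where D is the disk x^2 + y^2 ≤ 49.

Compute the curl of F = (-14x^4y, 14x y^4, 0):
    (∇ × F)_x = ∂F_z/∂y - ∂F_y/∂z = 0,
    (∇ × F)_y = ∂F_x/∂z - ∂F_z/∂x = 0,
    (∇ × F)_z = ∂F_y/∂x - ∂F_x/∂y = 14x^4 + 14y^4.

On z = 0, (curl F)_z = 14x^4 + 14y^4.

Convert to polar (x = r cos θ, y = r sin θ, dA = r dr dθ); the integrand becomes 14r^4(sin(θ)^4 + cos(θ)^4), so

    ∬_D (curl F)_z dA = ∫_0^{2π} ∫_0^{7} (14r^4(sin(θ)^4 + cos(θ)^4)) · r dr dθ.

Inner (r from 0 to 7): 823543sin(θ)^4/3 + 823543cos(θ)^4/3.
Outer (θ from 0 to 2π): 823543π/2.

Therefore ∮_C F · dr = 823543π/2.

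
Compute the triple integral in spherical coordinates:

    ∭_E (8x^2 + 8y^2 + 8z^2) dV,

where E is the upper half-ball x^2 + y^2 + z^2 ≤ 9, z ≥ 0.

In spherical coordinates, x = ρ sin(φ) cos(θ), y = ρ sin(φ) sin(θ), z = ρ cos(φ), and dV = ρ^2 sin(φ) dρ dφ dθ.

The integrand becomes 8ρ^2, so

    ∭_E (8x^2 + 8y^2 + 8z^2) dV = ∫_{0}^{2π} ∫_{0}^{π/2} ∫_{0}^{3} (8ρ^2) · ρ^2 sin(φ) dρ dφ dθ.

Inner (ρ): 1944sin(φ)/5.
Middle (φ): 1944/5.
Outer (θ): 3888π/5.

Therefore the triple integral equals 3888π/5.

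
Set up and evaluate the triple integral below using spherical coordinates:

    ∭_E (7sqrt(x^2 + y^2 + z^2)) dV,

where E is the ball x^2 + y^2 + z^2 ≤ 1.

In spherical coordinates, x = ρ sin(φ) cos(θ), y = ρ sin(φ) sin(θ), z = ρ cos(φ), and dV = ρ^2 sin(φ) dρ dφ dθ.

The integrand becomes 7ρ, so

    ∭_E (7sqrt(x^2 + y^2 + z^2)) dV = ∫_{0}^{2π} ∫_{0}^{π} ∫_{0}^{1} (7ρ) · ρ^2 sin(φ) dρ dφ dθ.

Inner (ρ): 7sin(φ)/4.
Middle (φ): 7/2.
Outer (θ): 7π.

Therefore the triple integral equals 7π.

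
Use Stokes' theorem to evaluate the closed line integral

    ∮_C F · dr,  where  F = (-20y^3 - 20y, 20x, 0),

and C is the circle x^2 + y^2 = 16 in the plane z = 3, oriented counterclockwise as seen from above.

Let S be the flat disk x^2 + y^2 ≤ 16 in the plane z = 3, with upward unit normal n̂ = ẑ. By Stokes' theorem,

    ∮_C F · dr = ∬_S (∇ × F) · n̂ dS = ∬_D (curl F)_z dA,

where D is the disk x^2 + y^2 ≤ 16.

Compute the curl of F = (-20y^3 - 20y, 20x, 0):
    (∇ × F)_x = ∂F_z/∂y - ∂F_y/∂z = 0,
    (∇ × F)_y = ∂F_x/∂z - ∂F_z/∂x = 0,
    (∇ × F)_z = ∂F_y/∂x - ∂F_x/∂y = 60y^2 + 40.

On z = 3, (curl F)_z = 60y^2 + 40.

Convert to polar (x = r cos θ, y = r sin θ, dA = r dr dθ); the integrand becomes 60r^2sin(θ)^2 + 40, so

    ∬_D (curl F)_z dA = ∫_0^{2π} ∫_0^{4} (60r^2sin(θ)^2 + 40) · r dr dθ.

Inner (r from 0 to 4): 3840sin(θ)^2 + 320.
Outer (θ from 0 to 2π): 4480π.

Therefore ∮_C F · dr = 4480π.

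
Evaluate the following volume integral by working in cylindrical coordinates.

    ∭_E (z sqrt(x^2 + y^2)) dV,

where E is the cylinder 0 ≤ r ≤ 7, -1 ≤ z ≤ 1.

In cylindrical coordinates, x = r cos(θ), y = r sin(θ), z = z, and dV = r dr dθ dz.

The integrand becomes r z, so

    ∭_E (z sqrt(x^2 + y^2)) dV = ∫_{0}^{2π} ∫_{0}^{7} ∫_{-1}^{1} (r z) · r dz dr dθ.

Inner (z): 0.
Middle (r from 0 to 7): 0.
Outer (θ): 0.

Therefore the triple integral equals 0.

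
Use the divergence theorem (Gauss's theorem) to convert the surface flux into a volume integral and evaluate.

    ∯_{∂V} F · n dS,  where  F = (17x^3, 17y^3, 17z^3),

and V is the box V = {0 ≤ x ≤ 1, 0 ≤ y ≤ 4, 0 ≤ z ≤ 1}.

By the divergence theorem,

    ∯_{∂V} F · n dS = ∭_V (∇ · F) dV.

Compute the divergence:
    ∇ · F = ∂F_x/∂x + ∂F_y/∂y + ∂F_z/∂z = 51x^2 + 51y^2 + 51z^2.

V is a rectangular box, so dV = dx dy dz with 0 ≤ x ≤ 1, 0 ≤ y ≤ 4, 0 ≤ z ≤ 1.

Integrate (51x^2 + 51y^2 + 51z^2) over V as an iterated integral:

    ∭_V (∇·F) dV = ∫_0^{1} ∫_0^{4} ∫_0^{1} (51x^2 + 51y^2 + 51z^2) dz dy dx.

Inner (z from 0 to 1): 51x^2 + 51y^2 + 17.
Middle (y from 0 to 4): 204x^2 + 1156.
Outer (x from 0 to 1): 1224.

Therefore ∯_{∂V} F · n dS = 1224.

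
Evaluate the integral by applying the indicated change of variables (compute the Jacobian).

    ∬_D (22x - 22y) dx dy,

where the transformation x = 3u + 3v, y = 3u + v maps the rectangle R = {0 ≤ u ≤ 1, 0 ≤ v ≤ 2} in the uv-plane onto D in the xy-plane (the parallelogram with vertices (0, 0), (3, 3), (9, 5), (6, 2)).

Compute the Jacobian determinant of (x, y) with respect to (u, v):

    ∂(x,y)/∂(u,v) = | 3  3 | = (3)(1) - (3)(3) = -6.
                   | 3  1 |

Its absolute value is |J| = 6 (the area scaling factor).

Substituting x = 3u + 3v, y = 3u + v into the integrand,

    22x - 22y → 44v,

so the integral becomes

    ∬_R (44v) · |J| du dv = ∫_0^1 ∫_0^2 (264v) dv du.

Inner (v): 528.
Outer (u): 528.

Therefore ∬_D (22x - 22y) dx dy = 528.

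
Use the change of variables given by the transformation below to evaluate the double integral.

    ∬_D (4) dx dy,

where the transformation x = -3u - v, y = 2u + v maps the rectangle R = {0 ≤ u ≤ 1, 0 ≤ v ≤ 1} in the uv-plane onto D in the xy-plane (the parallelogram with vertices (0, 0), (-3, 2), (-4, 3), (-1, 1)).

Compute the Jacobian determinant of (x, y) with respect to (u, v):

    ∂(x,y)/∂(u,v) = | -3  -1 | = (-3)(1) - (-1)(2) = -1.
                   | 2  1 |

Its absolute value is |J| = 1 (the area scaling factor).

Substituting x = -3u - v, y = 2u + v into the integrand,

    4 → 4,

so the integral becomes

    ∬_R (4) · |J| du dv = ∫_0^1 ∫_0^1 (4) dv du.

Inner (v): 4.
Outer (u): 4.

Therefore ∬_D (4) dx dy = 4.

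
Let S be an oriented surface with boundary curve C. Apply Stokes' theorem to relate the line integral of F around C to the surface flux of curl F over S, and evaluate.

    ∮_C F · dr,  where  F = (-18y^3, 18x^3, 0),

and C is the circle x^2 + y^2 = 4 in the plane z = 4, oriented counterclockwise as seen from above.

Let S be the flat disk x^2 + y^2 ≤ 4 in the plane z = 4, with upward unit normal n̂ = ẑ. By Stokes' theorem,

    ∮_C F · dr = ∬_S (∇ × F) · n̂ dS = ∬_D (curl F)_z dA,

where D is the disk x^2 + y^2 ≤ 4.

Compute the curl of F = (-18y^3, 18x^3, 0):
    (∇ × F)_x = ∂F_z/∂y - ∂F_y/∂z = 0,
    (∇ × F)_y = ∂F_x/∂z - ∂F_z/∂x = 0,
    (∇ × F)_z = ∂F_y/∂x - ∂F_x/∂y = 54x^2 + 54y^2.

On z = 4, (curl F)_z = 54x^2 + 54y^2.

Convert to polar (x = r cos θ, y = r sin θ, dA = r dr dθ); the integrand becomes 54r^2, so

    ∬_D (curl F)_z dA = ∫_0^{2π} ∫_0^{2} (54r^2) · r dr dθ.

Inner (r from 0 to 2): 216.
Outer (θ from 0 to 2π): 432π.

Therefore ∮_C F · dr = 432π.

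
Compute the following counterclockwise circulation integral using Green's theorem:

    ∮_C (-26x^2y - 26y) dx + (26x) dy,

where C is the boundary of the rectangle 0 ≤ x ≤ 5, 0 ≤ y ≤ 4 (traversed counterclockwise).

Green's theorem converts the closed line integral into a double integral over the enclosed region D:

    ∮_C P dx + Q dy = ∬_D (∂Q/∂x - ∂P/∂y) dA.

Here P = -26x^2y - 26y, Q = 26x, so

    ∂Q/∂x = 26,    ∂P/∂y = -26x^2 - 26,
    ∂Q/∂x - ∂P/∂y = 26x^2 + 52.

D is the region 0 ≤ x ≤ 5, 0 ≤ y ≤ 4. Evaluating the double integral:

    ∬_D (26x^2 + 52) dA = ∫_0^{5} ∫_0^{4} (26x^2 + 52) dy dx.

Inner (y from 0 to 4): 104x^2 + 208.
Outer (x from 0 to 5): 16120/3.

Therefore ∮_C P dx + Q dy = 16120/3.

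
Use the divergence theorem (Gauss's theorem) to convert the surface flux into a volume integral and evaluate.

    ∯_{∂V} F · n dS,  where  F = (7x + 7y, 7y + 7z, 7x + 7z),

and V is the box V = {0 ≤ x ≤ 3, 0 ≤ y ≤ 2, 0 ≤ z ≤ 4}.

By the divergence theorem,

    ∯_{∂V} F · n dS = ∭_V (∇ · F) dV.

Compute the divergence:
    ∇ · F = ∂F_x/∂x + ∂F_y/∂y + ∂F_z/∂z = 7 + 7 + 7 = 21.

V is a rectangular box, so dV = dx dy dz with 0 ≤ x ≤ 3, 0 ≤ y ≤ 2, 0 ≤ z ≤ 4.

Integrate (21) over V as an iterated integral:

    ∭_V (∇·F) dV = ∫_0^{3} ∫_0^{2} ∫_0^{4} (21) dz dy dx.

Inner (z from 0 to 4): 84.
Middle (y from 0 to 2): 168.
Outer (x from 0 to 3): 504.

Therefore ∯_{∂V} F · n dS = 504.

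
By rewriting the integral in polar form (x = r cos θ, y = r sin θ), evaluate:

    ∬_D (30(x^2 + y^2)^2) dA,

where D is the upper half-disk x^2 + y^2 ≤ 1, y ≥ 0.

The region D is 0 ≤ r ≤ 1, 0 ≤ θ ≤ π in polar coordinates, where x = r cos(θ), y = r sin(θ), and dA = r dr dθ.

Under the substitution, the integrand becomes 30r^4, so

    ∬_D (30(x^2 + y^2)^2) dA = ∫_{0}^{π} ∫_{0}^{1} (30r^4) · r dr dθ.

Inner integral (in r): ∫_{0}^{1} (30r^4) · r dr = 5.

Outer integral (in θ): ∫_{0}^{π} (5) dθ = 5π.

Therefore ∬_D (30(x^2 + y^2)^2) dA = 5π.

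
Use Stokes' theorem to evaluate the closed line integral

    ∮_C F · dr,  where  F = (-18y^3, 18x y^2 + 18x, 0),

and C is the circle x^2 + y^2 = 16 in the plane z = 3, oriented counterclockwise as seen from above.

Let S be the flat disk x^2 + y^2 ≤ 16 in the plane z = 3, with upward unit normal n̂ = ẑ. By Stokes' theorem,

    ∮_C F · dr = ∬_S (∇ × F) · n̂ dS = ∬_D (curl F)_z dA,

where D is the disk x^2 + y^2 ≤ 16.

Compute the curl of F = (-18y^3, 18x y^2 + 18x, 0):
    (∇ × F)_x = ∂F_z/∂y - ∂F_y/∂z = 0,
    (∇ × F)_y = ∂F_x/∂z - ∂F_z/∂x = 0,
    (∇ × F)_z = ∂F_y/∂x - ∂F_x/∂y = 72y^2 + 18.

On z = 3, (curl F)_z = 72y^2 + 18.

Convert to polar (x = r cos θ, y = r sin θ, dA = r dr dθ); the integrand becomes 72r^2sin(θ)^2 + 18, so

    ∬_D (curl F)_z dA = ∫_0^{2π} ∫_0^{4} (72r^2sin(θ)^2 + 18) · r dr dθ.

Inner (r from 0 to 4): 4608sin(θ)^2 + 144.
Outer (θ from 0 to 2π): 4896π.

Therefore ∮_C F · dr = 4896π.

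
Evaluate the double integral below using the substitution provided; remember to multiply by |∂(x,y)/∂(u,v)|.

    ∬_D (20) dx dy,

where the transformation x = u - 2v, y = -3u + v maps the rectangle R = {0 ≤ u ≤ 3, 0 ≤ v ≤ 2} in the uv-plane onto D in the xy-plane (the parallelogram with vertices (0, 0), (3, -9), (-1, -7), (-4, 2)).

Compute the Jacobian determinant of (x, y) with respect to (u, v):

    ∂(x,y)/∂(u,v) = | 1  -2 | = (1)(1) - (-2)(-3) = -5.
                   | -3  1 |

Its absolute value is |J| = 5 (the area scaling factor).

Substituting x = u - 2v, y = -3u + v into the integrand,

    20 → 20,

so the integral becomes

    ∬_R (20) · |J| du dv = ∫_0^3 ∫_0^2 (100) dv du.

Inner (v): 200.
Outer (u): 600.

Therefore ∬_D (20) dx dy = 600.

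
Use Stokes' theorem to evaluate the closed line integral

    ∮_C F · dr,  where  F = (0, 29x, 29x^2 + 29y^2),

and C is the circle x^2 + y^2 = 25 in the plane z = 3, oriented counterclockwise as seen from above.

Let S be the flat disk x^2 + y^2 ≤ 25 in the plane z = 3, with upward unit normal n̂ = ẑ. By Stokes' theorem,

    ∮_C F · dr = ∬_S (∇ × F) · n̂ dS = ∬_D (curl F)_z dA,

where D is the disk x^2 + y^2 ≤ 25.

Compute the curl of F = (0, 29x, 29x^2 + 29y^2):
    (∇ × F)_x = ∂F_z/∂y - ∂F_y/∂z = 58y,
    (∇ × F)_y = ∂F_x/∂z - ∂F_z/∂x = -58x,
    (∇ × F)_z = ∂F_y/∂x - ∂F_x/∂y = 29.

On z = 3, (curl F)_z = 29.

Convert to polar (x = r cos θ, y = r sin θ, dA = r dr dθ); the integrand becomes 29, so

    ∬_D (curl F)_z dA = ∫_0^{2π} ∫_0^{5} (29) · r dr dθ.

Inner (r from 0 to 5): 725/2.
Outer (θ from 0 to 2π): 725π.

Therefore ∮_C F · dr = 725π.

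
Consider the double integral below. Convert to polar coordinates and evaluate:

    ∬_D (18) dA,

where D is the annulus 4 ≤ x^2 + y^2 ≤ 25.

The region D is 2 ≤ r ≤ 5, 0 ≤ θ ≤ 2π in polar coordinates, where x = r cos(θ), y = r sin(θ), and dA = r dr dθ.

Under the substitution, the integrand becomes 18, so

    ∬_D (18) dA = ∫_{0}^{2π} ∫_{2}^{5} (18) · r dr dθ.

Inner integral (in r): ∫_{2}^{5} (18) · r dr = 189.

Outer integral (in θ): ∫_{0}^{2π} (189) dθ = 378π.

Therefore ∬_D (18) dA = 378π.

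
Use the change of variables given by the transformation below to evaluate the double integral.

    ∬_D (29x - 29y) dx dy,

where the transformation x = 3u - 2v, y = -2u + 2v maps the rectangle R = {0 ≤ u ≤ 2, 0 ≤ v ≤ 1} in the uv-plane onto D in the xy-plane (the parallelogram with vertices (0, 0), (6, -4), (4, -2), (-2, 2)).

Compute the Jacobian determinant of (x, y) with respect to (u, v):

    ∂(x,y)/∂(u,v) = | 3  -2 | = (3)(2) - (-2)(-2) = 2.
                   | -2  2 |

Its absolute value is |J| = 2 (the area scaling factor).

Substituting x = 3u - 2v, y = -2u + 2v into the integrand,

    29x - 29y → 145u - 116v,

so the integral becomes

    ∬_R (145u - 116v) · |J| du dv = ∫_0^2 ∫_0^1 (290u - 232v) dv du.

Inner (v): 290u - 116.
Outer (u): 348.

Therefore ∬_D (29x - 29y) dx dy = 348.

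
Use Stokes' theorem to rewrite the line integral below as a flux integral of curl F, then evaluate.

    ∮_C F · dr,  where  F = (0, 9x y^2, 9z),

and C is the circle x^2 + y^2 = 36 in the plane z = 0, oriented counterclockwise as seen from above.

Let S be the flat disk x^2 + y^2 ≤ 36 in the plane z = 0, with upward unit normal n̂ = ẑ. By Stokes' theorem,

    ∮_C F · dr = ∬_S (∇ × F) · n̂ dS = ∬_D (curl F)_z dA,

where D is the disk x^2 + y^2 ≤ 36.

Compute the curl of F = (0, 9x y^2, 9z):
    (∇ × F)_x = ∂F_z/∂y - ∂F_y/∂z = 0,
    (∇ × F)_y = ∂F_x/∂z - ∂F_z/∂x = 0,
    (∇ × F)_z = ∂F_y/∂x - ∂F_x/∂y = 9y^2.

On z = 0, (curl F)_z = 9y^2.

Convert to polar (x = r cos θ, y = r sin θ, dA = r dr dθ); the integrand becomes 9r^2sin(θ)^2, so

    ∬_D (curl F)_z dA = ∫_0^{2π} ∫_0^{6} (9r^2sin(θ)^2) · r dr dθ.

Inner (r from 0 to 6): 2916sin(θ)^2.
Outer (θ from 0 to 2π): 2916π.

Therefore ∮_C F · dr = 2916π.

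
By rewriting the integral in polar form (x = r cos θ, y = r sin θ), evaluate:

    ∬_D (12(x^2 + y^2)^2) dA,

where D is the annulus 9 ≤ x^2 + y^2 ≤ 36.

The region D is 3 ≤ r ≤ 6, 0 ≤ θ ≤ 2π in polar coordinates, where x = r cos(θ), y = r sin(θ), and dA = r dr dθ.

Under the substitution, the integrand becomes 12r^4, so

    ∬_D (12(x^2 + y^2)^2) dA = ∫_{0}^{2π} ∫_{3}^{6} (12r^4) · r dr dθ.

Inner integral (in r): ∫_{3}^{6} (12r^4) · r dr = 91854.

Outer integral (in θ): ∫_{0}^{2π} (91854) dθ = 183708π.

Therefore ∬_D (12(x^2 + y^2)^2) dA = 183708π.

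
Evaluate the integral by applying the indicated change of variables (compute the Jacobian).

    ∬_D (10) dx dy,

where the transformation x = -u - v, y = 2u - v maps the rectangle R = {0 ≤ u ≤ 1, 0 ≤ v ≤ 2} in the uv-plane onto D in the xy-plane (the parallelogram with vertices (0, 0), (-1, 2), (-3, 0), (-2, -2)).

Compute the Jacobian determinant of (x, y) with respect to (u, v):

    ∂(x,y)/∂(u,v) = | -1  -1 | = (-1)(-1) - (-1)(2) = 3.
                   | 2  -1 |

Its absolute value is |J| = 3 (the area scaling factor).

Substituting x = -u - v, y = 2u - v into the integrand,

    10 → 10,

so the integral becomes

    ∬_R (10) · |J| du dv = ∫_0^1 ∫_0^2 (30) dv du.

Inner (v): 60.
Outer (u): 60.

Therefore ∬_D (10) dx dy = 60.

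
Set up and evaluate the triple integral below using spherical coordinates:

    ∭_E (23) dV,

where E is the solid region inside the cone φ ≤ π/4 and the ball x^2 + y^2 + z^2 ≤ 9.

In spherical coordinates, x = ρ sin(φ) cos(θ), y = ρ sin(φ) sin(θ), z = ρ cos(φ), and dV = ρ^2 sin(φ) dρ dφ dθ.

The integrand becomes 23, so

    ∭_E (23) dV = ∫_{0}^{2π} ∫_{0}^{π/4} ∫_{0}^{3} (23) · ρ^2 sin(φ) dρ dφ dθ.

Inner (ρ): 207sin(φ).
Middle (φ): 207 - 207sqrt(2)/2.
Outer (θ): 207π (2 - sqrt(2)).

Therefore the triple integral equals 207π (2 - sqrt(2)).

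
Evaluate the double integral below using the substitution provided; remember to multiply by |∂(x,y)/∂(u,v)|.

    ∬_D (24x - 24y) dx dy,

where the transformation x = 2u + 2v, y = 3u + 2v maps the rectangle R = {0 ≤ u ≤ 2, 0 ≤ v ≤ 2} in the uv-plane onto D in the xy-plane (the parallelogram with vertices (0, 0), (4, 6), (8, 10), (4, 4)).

Compute the Jacobian determinant of (x, y) with respect to (u, v):

    ∂(x,y)/∂(u,v) = | 2  2 | = (2)(2) - (2)(3) = -2.
                   | 3  2 |

Its absolute value is |J| = 2 (the area scaling factor).

Substituting x = 2u + 2v, y = 3u + 2v into the integrand,

    24x - 24y → -24u,

so the integral becomes

    ∬_R (-24u) · |J| du dv = ∫_0^2 ∫_0^2 (-48u) dv du.

Inner (v): -96u.
Outer (u): -192.

Therefore ∬_D (24x - 24y) dx dy = -192.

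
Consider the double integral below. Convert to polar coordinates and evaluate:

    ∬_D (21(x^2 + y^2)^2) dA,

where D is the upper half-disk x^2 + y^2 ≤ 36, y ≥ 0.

The region D is 0 ≤ r ≤ 6, 0 ≤ θ ≤ π in polar coordinates, where x = r cos(θ), y = r sin(θ), and dA = r dr dθ.

Under the substitution, the integrand becomes 21r^4, so

    ∬_D (21(x^2 + y^2)^2) dA = ∫_{0}^{π} ∫_{0}^{6} (21r^4) · r dr dθ.

Inner integral (in r): ∫_{0}^{6} (21r^4) · r dr = 163296.

Outer integral (in θ): ∫_{0}^{π} (163296) dθ = 163296π.

Therefore ∬_D (21(x^2 + y^2)^2) dA = 163296π.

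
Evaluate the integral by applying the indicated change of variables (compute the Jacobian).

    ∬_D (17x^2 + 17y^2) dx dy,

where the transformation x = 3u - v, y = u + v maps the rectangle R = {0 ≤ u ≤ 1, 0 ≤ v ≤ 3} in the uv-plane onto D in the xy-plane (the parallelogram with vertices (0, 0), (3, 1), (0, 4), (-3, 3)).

Compute the Jacobian determinant of (x, y) with respect to (u, v):

    ∂(x,y)/∂(u,v) = | 3  -1 | = (3)(1) - (-1)(1) = 4.
                   | 1  1 |

Its absolute value is |J| = 4 (the area scaling factor).

Substituting x = 3u - v, y = u + v into the integrand,

    17x^2 + 17y^2 → 170u^2 - 68u v + 34v^2,

so the integral becomes

    ∬_R (170u^2 - 68u v + 34v^2) · |J| du dv = ∫_0^1 ∫_0^3 (680u^2 - 272u v + 136v^2) dv du.

Inner (v): 2040u^2 - 1224u + 1224.
Outer (u): 1292.

Therefore ∬_D (17x^2 + 17y^2) dx dy = 1292.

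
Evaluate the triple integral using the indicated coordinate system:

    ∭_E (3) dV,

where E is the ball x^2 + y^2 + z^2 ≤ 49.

In spherical coordinates, x = ρ sin(φ) cos(θ), y = ρ sin(φ) sin(θ), z = ρ cos(φ), and dV = ρ^2 sin(φ) dρ dφ dθ.

The integrand becomes 3, so

    ∭_E (3) dV = ∫_{0}^{2π} ∫_{0}^{π} ∫_{0}^{7} (3) · ρ^2 sin(φ) dρ dφ dθ.

Inner (ρ): 343sin(φ).
Middle (φ): 686.
Outer (θ): 1372π.

Therefore the triple integral equals 1372π.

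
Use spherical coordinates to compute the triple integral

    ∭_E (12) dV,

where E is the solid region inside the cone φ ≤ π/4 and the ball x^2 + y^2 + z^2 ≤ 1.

In spherical coordinates, x = ρ sin(φ) cos(θ), y = ρ sin(φ) sin(θ), z = ρ cos(φ), and dV = ρ^2 sin(φ) dρ dφ dθ.

The integrand becomes 12, so

    ∭_E (12) dV = ∫_{0}^{2π} ∫_{0}^{π/4} ∫_{0}^{1} (12) · ρ^2 sin(φ) dρ dφ dθ.

Inner (ρ): 4sin(φ).
Middle (φ): 4 - 2sqrt(2).
Outer (θ): 4π (2 - sqrt(2)).

Therefore the triple integral equals 4π (2 - sqrt(2)).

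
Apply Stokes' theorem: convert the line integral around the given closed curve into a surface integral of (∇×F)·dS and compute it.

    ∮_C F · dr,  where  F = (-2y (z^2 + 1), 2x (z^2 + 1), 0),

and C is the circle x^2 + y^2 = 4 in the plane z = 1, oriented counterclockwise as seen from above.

Let S be the flat disk x^2 + y^2 ≤ 4 in the plane z = 1, with upward unit normal n̂ = ẑ. By Stokes' theorem,

    ∮_C F · dr = ∬_S (∇ × F) · n̂ dS = ∬_D (curl F)_z dA,

where D is the disk x^2 + y^2 ≤ 4.

Compute the curl of F = (-2y (z^2 + 1), 2x (z^2 + 1), 0):
    (∇ × F)_x = ∂F_z/∂y - ∂F_y/∂z = -4x z,
    (∇ × F)_y = ∂F_x/∂z - ∂F_z/∂x = -4y z,
    (∇ × F)_z = ∂F_y/∂x - ∂F_x/∂y = 4z^2 + 4.

On z = 1, (curl F)_z = 8.

Convert to polar (x = r cos θ, y = r sin θ, dA = r dr dθ); the integrand becomes 8, so

    ∬_D (curl F)_z dA = ∫_0^{2π} ∫_0^{2} (8) · r dr dθ.

Inner (r from 0 to 2): 16.
Outer (θ from 0 to 2π): 32π.

Therefore ∮_C F · dr = 32π.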